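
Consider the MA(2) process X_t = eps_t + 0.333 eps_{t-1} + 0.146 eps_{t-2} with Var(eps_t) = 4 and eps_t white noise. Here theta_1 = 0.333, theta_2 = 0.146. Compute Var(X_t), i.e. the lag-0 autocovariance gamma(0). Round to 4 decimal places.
\gamma(0) = 4.5288

For an MA(q) process X_t = eps_t + sum_i theta_i eps_{t-i} with
Var(eps_t) = sigma^2, the variance is
  gamma(0) = sigma^2 * (1 + sum_i theta_i^2).
  sum_i theta_i^2 = (0.333)^2 + (0.146)^2 = 0.110889 + 0.021316 = 0.132205.
  gamma(0) = 4 * (1 + 0.132205) = 4 * 1.132205 = 4.52882, which rounds to 4.5288.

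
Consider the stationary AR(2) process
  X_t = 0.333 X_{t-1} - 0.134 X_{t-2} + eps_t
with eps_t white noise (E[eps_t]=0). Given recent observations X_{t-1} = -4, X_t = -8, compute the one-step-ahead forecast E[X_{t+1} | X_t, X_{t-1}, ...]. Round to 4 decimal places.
E[X_{t+1} \mid \mathcal F_t] = -2.1280

For an AR(p) model X_t = c + sum_i phi_i X_{t-i} + eps_t, the
one-step-ahead conditional mean is
  E[X_{t+1} | X_t, ...] = c + sum_i phi_i X_{t+1-i}.
Substitute known values:
  E[X_{t+1} | ...] = (0.333) * (-8) + (-0.134) * (-4)
                   = -2.1280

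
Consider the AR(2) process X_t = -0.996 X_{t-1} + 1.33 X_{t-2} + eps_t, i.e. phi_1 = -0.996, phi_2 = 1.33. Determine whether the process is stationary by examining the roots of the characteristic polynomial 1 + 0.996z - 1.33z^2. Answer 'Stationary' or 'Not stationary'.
\text{Not stationary}

The AR(p) characteristic polynomial is P(z) = 1 + 0.996z - 1.33z^2.
Stationarity requires all roots to lie outside the unit circle, i.e. |z| > 1 for every root.
Set 1 + (0.996) z + (-1.33) z^2 = 0, i.e. a z^2 + b z + c = 0 with a = -1.33, b = 0.996, c = 1.
Discriminant D = b^2 - 4ac = (0.996)^2 - 4*(-1.33)*1 = 0.992016 - (-5.32) = 6.312016.
D >= 0, so the roots are real: z = (-b +/- sqrt(D)) / (2a) = (-0.996 +/- 2.512373) / (-2.66).
  z_1 = (-0.996 + 2.512373) / (-2.66) = -0.5701,   |z_1| = 0.5701.
  z_2 = (-0.996 - 2.512373) / (-2.66) = 1.3189,   |z_2| = 1.3189.
Moduli of all roots: 0.5701, 1.3189.
All moduli strictly greater than 1? No.
Verdict: Not stationary.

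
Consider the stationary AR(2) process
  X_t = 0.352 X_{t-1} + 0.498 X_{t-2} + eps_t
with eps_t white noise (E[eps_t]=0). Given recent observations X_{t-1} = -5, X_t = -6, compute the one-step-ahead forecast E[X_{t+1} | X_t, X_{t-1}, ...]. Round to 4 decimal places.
E[X_{t+1} \mid \mathcal F_t] = -4.6020

For an AR(p) model X_t = c + sum_i phi_i X_{t-i} + eps_t, the
one-step-ahead conditional mean is
  E[X_{t+1} | X_t, ...] = c + sum_i phi_i X_{t+1-i}.
Substitute known values:
  E[X_{t+1} | ...] = (0.352) * (-6) + (0.498) * (-5)
                   = -4.6020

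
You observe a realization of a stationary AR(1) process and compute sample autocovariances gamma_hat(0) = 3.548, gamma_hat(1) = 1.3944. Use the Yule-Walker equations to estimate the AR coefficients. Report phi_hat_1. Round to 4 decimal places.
\hat\phi_{1} = 0.3930

The Yule-Walker equations for an AR(p) process read, in matrix form,
  Gamma_p phi = r_p,   with   (Gamma_p)_{ij} = gamma(|i - j|),
                       (r_p)_i = gamma(i),   i,j = 1..p.
Substitute the sample gammas (Toeplitz matrix and right-hand side of size 1):
  Gamma_p = [[3.548]]
  r_p     = [1.3944]
With p = 1 this is the single equation gamma(0) phi_1 = gamma(1):
  phi_hat_1 = gamma(1) / gamma(0) = 1.3944 / 3.548 = 0.3930.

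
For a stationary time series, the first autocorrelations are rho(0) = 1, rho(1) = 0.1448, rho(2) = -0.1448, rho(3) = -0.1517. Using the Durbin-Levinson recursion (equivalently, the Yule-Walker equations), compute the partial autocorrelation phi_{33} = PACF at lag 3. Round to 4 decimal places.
\phi_{33} = -0.1080

The PACF at lag k is phi_{kk}, the last component of the solution
to the Yule-Walker system G_k phi = r_k where
  (G_k)_{ij} = rho(|i - j|), (r_k)_i = rho(i), i,j = 1..k.
Equivalently, Durbin-Levinson gives phi_{kk} iteratively:
  phi_{11} = rho(1)
  phi_{kk} = [rho(k) - sum_{j=1..k-1} phi_{k-1,j} rho(k-j)]
            / [1 - sum_{j=1..k-1} phi_{k-1,j} rho(j)],
  phi_{k,j} = phi_{k-1,j} - phi_{kk} phi_{k-1,k-j},  j = 1..k-1.
Step k = 1:
  phi_11 = rho(1) = 0.1448.
Step k = 2:
  phi_22 = [rho(2) - phi_11 rho(1)] / [1 - phi_11 rho(1)] = [-0.1448 - (0.1448)(0.1448)] / [1 - (0.1448)(0.1448)]
         = -0.16576704 / 0.97903296 = -0.169317.
  Update: phi_21 = phi_11 - phi_22 phi_11 = 0.1448 - (-0.169317)(0.1448) = 0.169317.
Step k = 3:
  phi_33 = [rho(3) - phi_21 rho(2) - phi_22 rho(1)] / [1 - phi_21 rho(1) - phi_22 rho(2)]
    numerator   = -0.1517 - (0.169317)(-0.1448) - (-0.169317)(0.1448) = -0.10266576
    denominator = 1 - (0.169317)(0.1448) - (-0.169317)(-0.1448) = 0.95096576
  phi_33 = -0.10266576 / 0.95096576 = -0.108.
Therefore phi_{33} = -0.1080.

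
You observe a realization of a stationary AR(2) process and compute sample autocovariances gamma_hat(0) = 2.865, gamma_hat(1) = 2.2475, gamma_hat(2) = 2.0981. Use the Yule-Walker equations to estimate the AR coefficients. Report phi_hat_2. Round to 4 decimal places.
\hat\phi_{2} = 0.3040

The Yule-Walker equations for an AR(p) process read, in matrix form,
  Gamma_p phi = r_p,   with   (Gamma_p)_{ij} = gamma(|i - j|),
                       (r_p)_i = gamma(i),   i,j = 1..p.
Substitute the sample gammas (Toeplitz matrix and right-hand side of size 2):
  Gamma_p = [[2.865, 2.2475], [2.2475, 2.865]]
  r_p     = [2.2475, 2.0981]
Written out:
  2.865 phi_1 + 2.2475 phi_2 = 2.2475
  2.2475 phi_1 + 2.865 phi_2 = 2.0981
Solve by Cramer's rule:
  det = gamma(0)^2 - gamma(1)^2 = (2.865)^2 - (2.2475)^2 = 8.208225 - 5.05125625 = 3.15696875
  phi_hat_1 = [gamma(1) gamma(0) - gamma(1) gamma(2)] / det = [(2.2475)(2.865) - (2.2475)(2.0981)] / 3.15696875 = 1.72360775 / 3.15696875 = 0.546
  phi_hat_2 = [gamma(0) gamma(2) - gamma(1)^2] / det = [(2.865)(2.0981) - (2.2475)^2] / 3.15696875 = 0.95980025 / 3.15696875 = 0.304
So phi_hat = [0.5460, 0.3040].
Therefore phi_hat_2 = 0.3040.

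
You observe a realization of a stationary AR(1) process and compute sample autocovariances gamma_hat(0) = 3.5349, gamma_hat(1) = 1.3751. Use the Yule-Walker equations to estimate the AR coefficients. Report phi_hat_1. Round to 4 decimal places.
\hat\phi_{1} = 0.3890

The Yule-Walker equations for an AR(p) process read, in matrix form,
  Gamma_p phi = r_p,   with   (Gamma_p)_{ij} = gamma(|i - j|),
                       (r_p)_i = gamma(i),   i,j = 1..p.
Substitute the sample gammas (Toeplitz matrix and right-hand side of size 1):
  Gamma_p = [[3.5349]]
  r_p     = [1.3751]
With p = 1 this is the single equation gamma(0) phi_1 = gamma(1):
  phi_hat_1 = gamma(1) / gamma(0) = 1.3751 / 3.5349 = 0.3890.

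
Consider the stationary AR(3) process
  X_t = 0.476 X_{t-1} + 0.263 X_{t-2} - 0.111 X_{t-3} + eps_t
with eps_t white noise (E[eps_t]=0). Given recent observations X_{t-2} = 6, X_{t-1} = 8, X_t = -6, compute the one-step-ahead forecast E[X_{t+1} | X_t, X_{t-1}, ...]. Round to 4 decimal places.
E[X_{t+1} \mid \mathcal F_t] = -1.4180

For an AR(p) model X_t = c + sum_i phi_i X_{t-i} + eps_t, the
one-step-ahead conditional mean is
  E[X_{t+1} | X_t, ...] = c + sum_i phi_i X_{t+1-i}.
Substitute known values:
  E[X_{t+1} | ...] = (0.476) * (-6) + (0.263) * (8) + (-0.111) * (6)
                   = -1.4180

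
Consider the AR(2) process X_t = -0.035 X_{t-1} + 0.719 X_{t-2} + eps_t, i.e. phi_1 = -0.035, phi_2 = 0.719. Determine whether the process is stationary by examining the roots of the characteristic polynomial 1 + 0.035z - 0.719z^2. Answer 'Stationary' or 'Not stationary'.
\text{Stationary}

The AR(p) characteristic polynomial is P(z) = 1 + 0.035z - 0.719z^2.
Stationarity requires all roots to lie outside the unit circle, i.e. |z| > 1 for every root.
Set 1 + (0.035) z + (-0.719) z^2 = 0, i.e. a z^2 + b z + c = 0 with a = -0.719, b = 0.035, c = 1.
Discriminant D = b^2 - 4ac = (0.035)^2 - 4*(-0.719)*1 = 0.001225 - (-2.876) = 2.877225.
D >= 0, so the roots are real: z = (-b +/- sqrt(D)) / (2a) = (-0.035 +/- 1.696238) / (-1.438).
  z_1 = (-0.035 + 1.696238) / (-1.438) = -1.1552,   |z_1| = 1.1552.
  z_2 = (-0.035 - 1.696238) / (-1.438) = 1.2039,   |z_2| = 1.2039.
Moduli of all roots: 1.1552, 1.2039.
All moduli strictly greater than 1? Yes.
Verdict: Stationary.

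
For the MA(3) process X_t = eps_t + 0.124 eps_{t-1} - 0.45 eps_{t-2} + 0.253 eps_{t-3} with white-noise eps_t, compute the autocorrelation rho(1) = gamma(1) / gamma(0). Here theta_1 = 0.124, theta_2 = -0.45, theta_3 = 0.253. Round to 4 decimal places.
\rho(1) = -0.0356

For an MA(q) process with theta_0 = 1, the autocovariance is
  gamma(k) = sigma^2 * sum_{i=0..q-k} theta_i * theta_{i+k},
and rho(k) = gamma(k) / gamma(0). Sigma^2 cancels.
  numerator   = (1)*(0.124) + (0.124)*(-0.45) + (-0.45)*(0.253) = -0.04565.
  denominator = (1)^2 + (0.124)^2 + (-0.45)^2 + (0.253)^2 = 1.281885.
  rho(1) = -0.04565 / 1.281885 = -0.0356.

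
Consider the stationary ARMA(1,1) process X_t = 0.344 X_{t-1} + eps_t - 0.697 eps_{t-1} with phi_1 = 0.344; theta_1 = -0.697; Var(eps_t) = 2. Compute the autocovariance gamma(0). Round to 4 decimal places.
\gamma(0) = 2.2827

Multiply the model equation by X_{t-k} and take expectations. With theta_0 = psi_0 = 1 and psi_j the MA(infinity) weights, this gives
  gamma(k) - sum_i phi_i gamma(k-i) = c_k,
  c_k = sigma^2 * sum_{j=k..q} theta_j psi_{j-k}   (c_k = 0 for k > q),
using gamma(-m) = gamma(m).
psi-weights needed (psi_j = theta_j + sum_i phi_i psi_{j-i}):
  psi_1 = theta_1 + phi_1 = -0.697 + (0.344) = -0.353
Right-hand sides:
  c_0 = sigma^2 (1 + theta_1 psi_1) = 2 * (1 + (-0.697)(-0.353)) = 2 * 1.246041 = 2.492082
  c_1 = sigma^2 theta_1 = 2 * (-0.697) = -1.394
  c_2 = 0
Equations for k = 0 and k = 1 (AR order 1):
  gamma(0) = phi_1 gamma(1) + c_0
  gamma(1) = phi_1 gamma(0) + c_1
Substituting the second into the first: gamma(0) (1 - phi_1^2) = c_0 + phi_1 c_1, so
  gamma(0) = (c_0 + phi_1 c_1) / (1 - phi_1^2) = (2.492082 + (0.344)(-1.394)) / (1 - (0.344)^2) = 2.012546 / 0.881664 = 2.282668.
Therefore gamma(0) = 2.2827 (to 4 decimal places).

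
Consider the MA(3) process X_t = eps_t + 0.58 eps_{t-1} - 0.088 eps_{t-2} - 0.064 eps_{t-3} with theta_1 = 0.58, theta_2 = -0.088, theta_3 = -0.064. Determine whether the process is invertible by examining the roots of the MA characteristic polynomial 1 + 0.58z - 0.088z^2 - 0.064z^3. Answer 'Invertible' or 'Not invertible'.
\text{Invertible}

The MA(q) characteristic polynomial is P(z) = 1 + 0.58z - 0.088z^2 - 0.064z^3.
Invertibility requires all roots to lie outside the unit circle, i.e. |z| > 1 for every root.
Degree 3: look for a simple real root z0 first, then factor out (1 - z/z0) and solve the remaining quadratic.
Testing z0 = -2.5: P(-2.5) = 1 + (0.58)(-2.5) + (-0.088)(-2.5)^2 + (-0.064)(-2.5)^3
  = 1 + (-1.45) + (-0.55) + (1) = 0.  So z_0 = -2.5 is a root, |z_0| = 2.5.
Divide out the factor (1 + 0.4 z) = (1 - z/z0) (since 1/z0 = -0.4):
  P(z) = (1 + 0.4 z)(1 + (0.18) z + (-0.16) z^2)
  [check: z-coef 0.18 - (-0.4) = 0.58; z^2-coef -0.16 - (-0.4)(0.18) = -0.088; z^3-coef -(-0.4)(-0.16) = -0.064.]
Remaining roots from the quadratic factor 1 + (0.18) z + (-0.16) z^2:
  Set 1 + (0.18) z + (-0.16) z^2 = 0, i.e. a z^2 + b z + c = 0 with a = -0.16, b = 0.18, c = 1.
  Discriminant D = b^2 - 4ac = (0.18)^2 - 4*(-0.16)*1 = 0.0324 - (-0.64) = 0.6724.
  D >= 0, so the roots are real: z = (-b +/- sqrt(D)) / (2a) = (-0.18 +/- 0.82) / (-0.32).
    z_1 = (-0.18 + 0.82) / (-0.32) = -2,   |z_1| = 2.
    z_2 = (-0.18 - 0.82) / (-0.32) = 3.125,   |z_2| = 3.125.
Moduli of all roots: 2.5000, 2.0000, 3.1250.
All moduli strictly greater than 1? Yes.
Verdict: Invertible.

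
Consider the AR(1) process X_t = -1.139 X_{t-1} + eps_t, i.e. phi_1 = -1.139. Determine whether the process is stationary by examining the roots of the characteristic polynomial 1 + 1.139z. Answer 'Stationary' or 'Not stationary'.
\text{Not stationary}

The AR(p) characteristic polynomial is P(z) = 1 + 1.139z.
Stationarity requires all roots to lie outside the unit circle, i.e. |z| > 1 for every root.
This is linear in z: 1 + (1.139) z = 0  =>  z = -1/(1.139) = -0.877963,  |z| = 0.877963.
Moduli of all roots: 0.8780.
All moduli strictly greater than 1? No.
Verdict: Not stationary.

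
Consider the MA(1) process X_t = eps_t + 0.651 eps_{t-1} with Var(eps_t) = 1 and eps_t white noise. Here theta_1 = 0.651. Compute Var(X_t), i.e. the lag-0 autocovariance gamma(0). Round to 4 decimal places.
\gamma(0) = 1.4238

For an MA(q) process X_t = eps_t + sum_i theta_i eps_{t-i} with
Var(eps_t) = sigma^2, the variance is
  gamma(0) = sigma^2 * (1 + sum_i theta_i^2).
  sum_i theta_i^2 = (0.651)^2 = 0.423801.
  gamma(0) = 1 * (1 + 0.423801) = 1 * 1.423801 = 1.423801, which rounds to 1.4238.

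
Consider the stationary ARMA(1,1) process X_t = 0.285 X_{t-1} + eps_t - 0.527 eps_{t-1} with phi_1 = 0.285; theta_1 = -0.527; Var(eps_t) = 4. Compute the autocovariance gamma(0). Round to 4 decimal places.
\gamma(0) = 4.2550

Multiply the model equation by X_{t-k} and take expectations. With theta_0 = psi_0 = 1 and psi_j the MA(infinity) weights, this gives
  gamma(k) - sum_i phi_i gamma(k-i) = c_k,
  c_k = sigma^2 * sum_{j=k..q} theta_j psi_{j-k}   (c_k = 0 for k > q),
using gamma(-m) = gamma(m).
psi-weights needed (psi_j = theta_j + sum_i phi_i psi_{j-i}):
  psi_1 = theta_1 + phi_1 = -0.527 + (0.285) = -0.242
Right-hand sides:
  c_0 = sigma^2 (1 + theta_1 psi_1) = 4 * (1 + (-0.527)(-0.242)) = 4 * 1.127534 = 4.510136
  c_1 = sigma^2 theta_1 = 4 * (-0.527) = -2.108
  c_2 = 0
Equations for k = 0 and k = 1 (AR order 1):
  gamma(0) = phi_1 gamma(1) + c_0
  gamma(1) = phi_1 gamma(0) + c_1
Substituting the second into the first: gamma(0) (1 - phi_1^2) = c_0 + phi_1 c_1, so
  gamma(0) = (c_0 + phi_1 c_1) / (1 - phi_1^2) = (4.510136 + (0.285)(-2.108)) / (1 - (0.285)^2) = 3.909356 / 0.918775 = 4.254966.
Therefore gamma(0) = 4.2550 (to 4 decimal places).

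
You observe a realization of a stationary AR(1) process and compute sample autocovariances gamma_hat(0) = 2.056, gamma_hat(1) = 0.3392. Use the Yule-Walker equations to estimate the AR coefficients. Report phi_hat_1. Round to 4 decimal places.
\hat\phi_{1} = 0.1650

The Yule-Walker equations for an AR(p) process read, in matrix form,
  Gamma_p phi = r_p,   with   (Gamma_p)_{ij} = gamma(|i - j|),
                       (r_p)_i = gamma(i),   i,j = 1..p.
Substitute the sample gammas (Toeplitz matrix and right-hand side of size 1):
  Gamma_p = [[2.056]]
  r_p     = [0.3392]
With p = 1 this is the single equation gamma(0) phi_1 = gamma(1):
  phi_hat_1 = gamma(1) / gamma(0) = 0.3392 / 2.056 = 0.1650.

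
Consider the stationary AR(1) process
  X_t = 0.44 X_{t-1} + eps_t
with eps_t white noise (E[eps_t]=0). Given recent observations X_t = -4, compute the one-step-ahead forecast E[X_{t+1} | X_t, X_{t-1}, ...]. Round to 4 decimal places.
E[X_{t+1} \mid \mathcal F_t] = -1.7600

For an AR(p) model X_t = c + sum_i phi_i X_{t-i} + eps_t, the
one-step-ahead conditional mean is
  E[X_{t+1} | X_t, ...] = c + sum_i phi_i X_{t+1-i}.
Substitute known values:
  E[X_{t+1} | ...] = (0.44) * (-4)
                   = -1.7600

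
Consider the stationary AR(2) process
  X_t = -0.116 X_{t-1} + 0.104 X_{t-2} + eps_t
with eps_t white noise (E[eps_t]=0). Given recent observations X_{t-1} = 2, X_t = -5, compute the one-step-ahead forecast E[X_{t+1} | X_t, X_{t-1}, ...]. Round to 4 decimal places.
E[X_{t+1} \mid \mathcal F_t] = 0.7880

For an AR(p) model X_t = c + sum_i phi_i X_{t-i} + eps_t, the
one-step-ahead conditional mean is
  E[X_{t+1} | X_t, ...] = c + sum_i phi_i X_{t+1-i}.
Substitute known values:
  E[X_{t+1} | ...] = (-0.116) * (-5) + (0.104) * (2)
                   = 0.7880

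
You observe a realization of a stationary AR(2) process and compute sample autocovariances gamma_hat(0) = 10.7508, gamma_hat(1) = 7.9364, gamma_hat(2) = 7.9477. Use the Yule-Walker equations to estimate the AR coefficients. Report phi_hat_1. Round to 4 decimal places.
\hat\phi_{1} = 0.4230

The Yule-Walker equations for an AR(p) process read, in matrix form,
  Gamma_p phi = r_p,   with   (Gamma_p)_{ij} = gamma(|i - j|),
                       (r_p)_i = gamma(i),   i,j = 1..p.
Substitute the sample gammas (Toeplitz matrix and right-hand side of size 2):
  Gamma_p = [[10.7508, 7.9364], [7.9364, 10.7508]]
  r_p     = [7.9364, 7.9477]
Written out:
  10.7508 phi_1 + 7.9364 phi_2 = 7.9364
  7.9364 phi_1 + 10.7508 phi_2 = 7.9477
Solve by Cramer's rule:
  det = gamma(0)^2 - gamma(1)^2 = (10.7508)^2 - (7.9364)^2 = 115.57970064 - 62.98644496 = 52.59325568
  phi_hat_1 = [gamma(1) gamma(0) - gamma(1) gamma(2)] / det = [(7.9364)(10.7508) - (7.9364)(7.9477)] / 52.59325568 = 22.24652284 / 52.59325568 = 0.423
  phi_hat_2 = [gamma(0) gamma(2) - gamma(1)^2] / det = [(10.7508)(7.9477) - (7.9364)^2] / 52.59325568 = 22.4576882 / 52.59325568 = 0.427
So phi_hat = [0.4230, 0.4270].
Therefore phi_hat_1 = 0.4230.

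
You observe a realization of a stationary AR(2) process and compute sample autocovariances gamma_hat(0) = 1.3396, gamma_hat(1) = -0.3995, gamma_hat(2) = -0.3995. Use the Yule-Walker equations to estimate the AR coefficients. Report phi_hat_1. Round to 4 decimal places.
\hat\phi_{1} = -0.4250

The Yule-Walker equations for an AR(p) process read, in matrix form,
  Gamma_p phi = r_p,   with   (Gamma_p)_{ij} = gamma(|i - j|),
                       (r_p)_i = gamma(i),   i,j = 1..p.
Substitute the sample gammas (Toeplitz matrix and right-hand side of size 2):
  Gamma_p = [[1.3396, -0.3995], [-0.3995, 1.3396]]
  r_p     = [-0.3995, -0.3995]
Written out:
  1.3396 phi_1 - 0.3995 phi_2 = -0.3995
  -0.3995 phi_1 + 1.3396 phi_2 = -0.3995
Solve by Cramer's rule:
  det = gamma(0)^2 - gamma(1)^2 = (1.3396)^2 - (-0.3995)^2 = 1.79452816 - 0.15960025 = 1.63492791
  phi_hat_1 = [gamma(1) gamma(0) - gamma(1) gamma(2)] / det = [(-0.3995)(1.3396) - (-0.3995)(-0.3995)] / 1.63492791 = -0.69477045 / 1.63492791 = -0.425
  phi_hat_2 = [gamma(0) gamma(2) - gamma(1)^2] / det = [(1.3396)(-0.3995) - (-0.3995)^2] / 1.63492791 = -0.69477045 / 1.63492791 = -0.425
So phi_hat = [-0.4250, -0.4250].
Therefore phi_hat_1 = -0.4250.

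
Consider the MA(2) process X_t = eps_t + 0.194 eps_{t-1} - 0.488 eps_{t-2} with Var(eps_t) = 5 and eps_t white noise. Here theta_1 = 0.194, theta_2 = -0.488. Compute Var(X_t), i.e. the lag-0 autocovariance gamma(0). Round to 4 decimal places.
\gamma(0) = 6.3789

For an MA(q) process X_t = eps_t + sum_i theta_i eps_{t-i} with
Var(eps_t) = sigma^2, the variance is
  gamma(0) = sigma^2 * (1 + sum_i theta_i^2).
  sum_i theta_i^2 = (0.194)^2 + (-0.488)^2 = 0.037636 + 0.238144 = 0.27578.
  gamma(0) = 5 * (1 + 0.27578) = 5 * 1.27578 = 6.3789.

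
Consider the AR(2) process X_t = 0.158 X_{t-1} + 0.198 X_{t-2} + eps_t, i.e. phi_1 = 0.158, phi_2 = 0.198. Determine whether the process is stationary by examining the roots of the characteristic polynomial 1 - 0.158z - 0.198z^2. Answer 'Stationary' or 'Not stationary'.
\text{Stationary}

The AR(p) characteristic polynomial is P(z) = 1 - 0.158z - 0.198z^2.
Stationarity requires all roots to lie outside the unit circle, i.e. |z| > 1 for every root.
Set 1 + (-0.158) z + (-0.198) z^2 = 0, i.e. a z^2 + b z + c = 0 with a = -0.198, b = -0.158, c = 1.
Discriminant D = b^2 - 4ac = (-0.158)^2 - 4*(-0.198)*1 = 0.024964 - (-0.792) = 0.816964.
D >= 0, so the roots are real: z = (-b +/- sqrt(D)) / (2a) = (0.158 +/- 0.903861) / (-0.396).
  z_1 = (0.158 + 0.903861) / (-0.396) = -2.6815,   |z_1| = 2.6815.
  z_2 = (0.158 - 0.903861) / (-0.396) = 1.8835,   |z_2| = 1.8835.
Moduli of all roots: 2.6815, 1.8835.
All moduli strictly greater than 1? Yes.
Verdict: Stationary.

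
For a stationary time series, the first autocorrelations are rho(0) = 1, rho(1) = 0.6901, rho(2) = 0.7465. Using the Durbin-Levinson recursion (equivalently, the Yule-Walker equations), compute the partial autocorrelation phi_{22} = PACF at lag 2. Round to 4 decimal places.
\phi_{22} = 0.5160

The PACF at lag k is phi_{kk}, the last component of the solution
to the Yule-Walker system G_k phi = r_k where
  (G_k)_{ij} = rho(|i - j|), (r_k)_i = rho(i), i,j = 1..k.
Equivalently, Durbin-Levinson gives phi_{kk} iteratively:
  phi_{11} = rho(1)
  phi_{kk} = [rho(k) - sum_{j=1..k-1} phi_{k-1,j} rho(k-j)]
            / [1 - sum_{j=1..k-1} phi_{k-1,j} rho(j)],
  phi_{k,j} = phi_{k-1,j} - phi_{kk} phi_{k-1,k-j},  j = 1..k-1.
Step k = 1:
  phi_11 = rho(1) = 0.6901.
Step k = 2:
  phi_22 = [rho(2) - phi_11 rho(1)] / [1 - phi_11 rho(1)] = [0.7465 - (0.6901)(0.6901)] / [1 - (0.6901)(0.6901)]
         = 0.27026199 / 0.52376199 = 0.516.
Therefore phi_{22} = 0.5160.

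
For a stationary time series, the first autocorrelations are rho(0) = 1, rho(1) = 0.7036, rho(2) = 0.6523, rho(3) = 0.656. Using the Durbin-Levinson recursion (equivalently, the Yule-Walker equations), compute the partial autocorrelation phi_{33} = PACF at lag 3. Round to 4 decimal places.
\phi_{33} = 0.2651

The PACF at lag k is phi_{kk}, the last component of the solution
to the Yule-Walker system G_k phi = r_k where
  (G_k)_{ij} = rho(|i - j|), (r_k)_i = rho(i), i,j = 1..k.
Equivalently, Durbin-Levinson gives phi_{kk} iteratively:
  phi_{11} = rho(1)
  phi_{kk} = [rho(k) - sum_{j=1..k-1} phi_{k-1,j} rho(k-j)]
            / [1 - sum_{j=1..k-1} phi_{k-1,j} rho(j)],
  phi_{k,j} = phi_{k-1,j} - phi_{kk} phi_{k-1,k-j},  j = 1..k-1.
Step k = 1:
  phi_11 = rho(1) = 0.7036.
Step k = 2:
  phi_22 = [rho(2) - phi_11 rho(1)] / [1 - phi_11 rho(1)] = [0.6523 - (0.7036)(0.7036)] / [1 - (0.7036)(0.7036)]
         = 0.15724704 / 0.50494704 = 0.311413.
  Update: phi_21 = phi_11 - phi_22 phi_11 = 0.7036 - (0.311413)(0.7036) = 0.48449.
Step k = 3:
  phi_33 = [rho(3) - phi_21 rho(2) - phi_22 rho(1)] / [1 - phi_21 rho(1) - phi_22 rho(2)]
    numerator   = 0.656 - (0.48449)(0.6523) - (0.311413)(0.7036) = 0.12085712
    denominator = 1 - (0.48449)(0.7036) - (0.311413)(0.6523) = 0.45597828
  phi_33 = 0.12085712 / 0.45597828 = 0.2651.
Therefore phi_{33} = 0.2651.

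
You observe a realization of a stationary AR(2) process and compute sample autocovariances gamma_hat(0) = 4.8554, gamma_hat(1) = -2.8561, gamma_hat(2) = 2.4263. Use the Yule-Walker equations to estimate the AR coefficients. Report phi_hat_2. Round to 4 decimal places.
\hat\phi_{2} = 0.2350

The Yule-Walker equations for an AR(p) process read, in matrix form,
  Gamma_p phi = r_p,   with   (Gamma_p)_{ij} = gamma(|i - j|),
                       (r_p)_i = gamma(i),   i,j = 1..p.
Substitute the sample gammas (Toeplitz matrix and right-hand side of size 2):
  Gamma_p = [[4.8554, -2.8561], [-2.8561, 4.8554]]
  r_p     = [-2.8561, 2.4263]
Written out:
  4.8554 phi_1 - 2.8561 phi_2 = -2.8561
  -2.8561 phi_1 + 4.8554 phi_2 = 2.4263
Solve by Cramer's rule:
  det = gamma(0)^2 - gamma(1)^2 = (4.8554)^2 - (-2.8561)^2 = 23.57490916 - 8.15730721 = 15.41760195
  phi_hat_1 = [gamma(1) gamma(0) - gamma(1) gamma(2)] / det = [(-2.8561)(4.8554) - (-2.8561)(2.4263)] / 15.41760195 = -6.93775251 / 15.41760195 = -0.45
  phi_hat_2 = [gamma(0) gamma(2) - gamma(1)^2] / det = [(4.8554)(2.4263) - (-2.8561)^2] / 15.41760195 = 3.62334981 / 15.41760195 = 0.235
So phi_hat = [-0.4500, 0.2350].
Therefore phi_hat_2 = 0.2350.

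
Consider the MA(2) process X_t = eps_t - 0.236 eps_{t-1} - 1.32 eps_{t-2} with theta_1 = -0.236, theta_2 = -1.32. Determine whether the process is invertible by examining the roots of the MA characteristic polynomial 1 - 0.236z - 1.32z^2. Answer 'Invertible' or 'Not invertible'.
\text{Not invertible}

The MA(q) characteristic polynomial is P(z) = 1 - 0.236z - 1.32z^2.
Invertibility requires all roots to lie outside the unit circle, i.e. |z| > 1 for every root.
Set 1 + (-0.236) z + (-1.32) z^2 = 0, i.e. a z^2 + b z + c = 0 with a = -1.32, b = -0.236, c = 1.
Discriminant D = b^2 - 4ac = (-0.236)^2 - 4*(-1.32)*1 = 0.055696 - (-5.28) = 5.335696.
D >= 0, so the roots are real: z = (-b +/- sqrt(D)) / (2a) = (0.236 +/- 2.309913) / (-2.64).
  z_1 = (0.236 + 2.309913) / (-2.64) = -0.9644,   |z_1| = 0.9644.
  z_2 = (0.236 - 2.309913) / (-2.64) = 0.7856,   |z_2| = 0.7856.
Moduli of all roots: 0.9644, 0.7856.
All moduli strictly greater than 1? No.
Verdict: Not invertible.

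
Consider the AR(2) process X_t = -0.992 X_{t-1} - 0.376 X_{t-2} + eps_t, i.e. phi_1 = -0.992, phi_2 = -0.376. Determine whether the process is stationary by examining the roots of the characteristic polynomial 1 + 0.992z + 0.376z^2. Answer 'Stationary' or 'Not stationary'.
\text{Stationary}

The AR(p) characteristic polynomial is P(z) = 1 + 0.992z + 0.376z^2.
Stationarity requires all roots to lie outside the unit circle, i.e. |z| > 1 for every root.
Set 1 + (0.992) z + (0.376) z^2 = 0, i.e. a z^2 + b z + c = 0 with a = 0.376, b = 0.992, c = 1.
Discriminant D = b^2 - 4ac = (0.992)^2 - 4*(0.376)*1 = 0.984064 - (1.504) = -0.519936.
D < 0, so the roots are the complex-conjugate pair z = (-b +/- i sqrt(-D)) / (2a) = -1.3191 +/- 0.9589i.
For a conjugate pair |z|^2 = z * conj(z) = (product of roots) = c/a = 1/(0.376) = 2.659574, so |z| = sqrt(2.659574) = 1.6308 for both roots.
Moduli of all roots: 1.6308, 1.6308.
All moduli strictly greater than 1? Yes.
Verdict: Stationary.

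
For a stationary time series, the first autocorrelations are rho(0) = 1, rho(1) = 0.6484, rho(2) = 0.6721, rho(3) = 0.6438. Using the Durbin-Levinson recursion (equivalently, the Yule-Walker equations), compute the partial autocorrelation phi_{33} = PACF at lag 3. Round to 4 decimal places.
\phi_{33} = 0.2460

The PACF at lag k is phi_{kk}, the last component of the solution
to the Yule-Walker system G_k phi = r_k where
  (G_k)_{ij} = rho(|i - j|), (r_k)_i = rho(i), i,j = 1..k.
Equivalently, Durbin-Levinson gives phi_{kk} iteratively:
  phi_{11} = rho(1)
  phi_{kk} = [rho(k) - sum_{j=1..k-1} phi_{k-1,j} rho(k-j)]
            / [1 - sum_{j=1..k-1} phi_{k-1,j} rho(j)],
  phi_{k,j} = phi_{k-1,j} - phi_{kk} phi_{k-1,k-j},  j = 1..k-1.
Step k = 1:
  phi_11 = rho(1) = 0.6484.
Step k = 2:
  phi_22 = [rho(2) - phi_11 rho(1)] / [1 - phi_11 rho(1)] = [0.6721 - (0.6484)(0.6484)] / [1 - (0.6484)(0.6484)]
         = 0.25167744 / 0.57957744 = 0.434243.
  Update: phi_21 = phi_11 - phi_22 phi_11 = 0.6484 - (0.434243)(0.6484) = 0.366837.
Step k = 3:
  phi_33 = [rho(3) - phi_21 rho(2) - phi_22 rho(1)] / [1 - phi_21 rho(1) - phi_22 rho(2)]
    numerator   = 0.6438 - (0.366837)(0.6721) - (0.434243)(0.6484) = 0.1156858
    denominator = 1 - (0.366837)(0.6484) - (0.434243)(0.6721) = 0.47028828
  phi_33 = 0.1156858 / 0.47028828 = 0.246.
Therefore phi_{33} = 0.2460.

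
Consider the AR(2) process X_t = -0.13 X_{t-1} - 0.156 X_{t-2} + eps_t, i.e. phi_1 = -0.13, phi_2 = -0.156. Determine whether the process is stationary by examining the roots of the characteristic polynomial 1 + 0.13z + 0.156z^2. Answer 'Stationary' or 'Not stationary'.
\text{Stationary}

The AR(p) characteristic polynomial is P(z) = 1 + 0.13z + 0.156z^2.
Stationarity requires all roots to lie outside the unit circle, i.e. |z| > 1 for every root.
Set 1 + (0.13) z + (0.156) z^2 = 0, i.e. a z^2 + b z + c = 0 with a = 0.156, b = 0.13, c = 1.
Discriminant D = b^2 - 4ac = (0.13)^2 - 4*(0.156)*1 = 0.0169 - (0.624) = -0.6071.
D < 0, so the roots are the complex-conjugate pair z = (-b +/- i sqrt(-D)) / (2a) = -0.4167 +/- 2.4973i.
For a conjugate pair |z|^2 = z * conj(z) = (product of roots) = c/a = 1/(0.156) = 6.410256, so |z| = sqrt(6.410256) = 2.5318 for both roots.
Moduli of all roots: 2.5318, 2.5318.
All moduli strictly greater than 1? Yes.
Verdict: Stationary.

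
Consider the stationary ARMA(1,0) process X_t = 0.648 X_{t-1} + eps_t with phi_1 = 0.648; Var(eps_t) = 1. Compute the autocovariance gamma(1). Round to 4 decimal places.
\gamma(1) = 1.1171

Multiply the model equation by X_{t-k} and take expectations. With theta_0 = psi_0 = 1 and psi_j the MA(infinity) weights, this gives
  gamma(k) - sum_i phi_i gamma(k-i) = c_k,
  c_k = sigma^2 * sum_{j=k..q} theta_j psi_{j-k}   (c_k = 0 for k > q),
using gamma(-m) = gamma(m).
Pure AR (q = 0): c_0 = sigma^2 = 1, c_k = 0 for k >= 1.
Equations for k = 0 and k = 1 (AR order 1):
  gamma(0) = phi_1 gamma(1) + c_0
  gamma(1) = phi_1 gamma(0) + c_1
Substituting the second into the first: gamma(0) (1 - phi_1^2) = c_0 + phi_1 c_1, so
  gamma(0) = c_0 / (1 - phi_1^2) = 1 / (1 - (0.648)^2) = 1 / 0.580096 = 1.723853.
  gamma(1) = phi_1 gamma(0) = (0.648)(1.723853) = 1.117056.
Therefore gamma(1) = 1.1171 (to 4 decimal places).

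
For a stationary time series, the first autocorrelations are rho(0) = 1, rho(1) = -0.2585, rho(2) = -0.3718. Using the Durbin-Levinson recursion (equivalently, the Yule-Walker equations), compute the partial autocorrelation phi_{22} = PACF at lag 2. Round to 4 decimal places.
\phi_{22} = -0.4700

The PACF at lag k is phi_{kk}, the last component of the solution
to the Yule-Walker system G_k phi = r_k where
  (G_k)_{ij} = rho(|i - j|), (r_k)_i = rho(i), i,j = 1..k.
Equivalently, Durbin-Levinson gives phi_{kk} iteratively:
  phi_{11} = rho(1)
  phi_{kk} = [rho(k) - sum_{j=1..k-1} phi_{k-1,j} rho(k-j)]
            / [1 - sum_{j=1..k-1} phi_{k-1,j} rho(j)],
  phi_{k,j} = phi_{k-1,j} - phi_{kk} phi_{k-1,k-j},  j = 1..k-1.
Step k = 1:
  phi_11 = rho(1) = -0.2585.
Step k = 2:
  phi_22 = [rho(2) - phi_11 rho(1)] / [1 - phi_11 rho(1)] = [-0.3718 - (-0.2585)(-0.2585)] / [1 - (-0.2585)(-0.2585)]
         = -0.43862225 / 0.93317775 = -0.47.
Therefore phi_{22} = -0.4700.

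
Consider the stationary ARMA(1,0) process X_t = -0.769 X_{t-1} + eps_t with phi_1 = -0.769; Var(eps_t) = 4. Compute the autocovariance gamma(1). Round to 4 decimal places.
\gamma(1) = -7.5274

Multiply the model equation by X_{t-k} and take expectations. With theta_0 = psi_0 = 1 and psi_j the MA(infinity) weights, this gives
  gamma(k) - sum_i phi_i gamma(k-i) = c_k,
  c_k = sigma^2 * sum_{j=k..q} theta_j psi_{j-k}   (c_k = 0 for k > q),
using gamma(-m) = gamma(m).
Pure AR (q = 0): c_0 = sigma^2 = 4, c_k = 0 for k >= 1.
Equations for k = 0 and k = 1 (AR order 1):
  gamma(0) = phi_1 gamma(1) + c_0
  gamma(1) = phi_1 gamma(0) + c_1
Substituting the second into the first: gamma(0) (1 - phi_1^2) = c_0 + phi_1 c_1, so
  gamma(0) = c_0 / (1 - phi_1^2) = 4 / (1 - (-0.769)^2) = 4 / 0.408639 = 9.788591.
  gamma(1) = phi_1 gamma(0) = (-0.769)(9.788591) = -7.527426.
Therefore gamma(1) = -7.5274 (to 4 decimal places).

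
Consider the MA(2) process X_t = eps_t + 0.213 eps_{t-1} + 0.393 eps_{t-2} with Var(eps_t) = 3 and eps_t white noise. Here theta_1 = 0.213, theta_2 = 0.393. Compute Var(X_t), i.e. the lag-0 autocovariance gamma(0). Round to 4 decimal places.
\gamma(0) = 3.5995

For an MA(q) process X_t = eps_t + sum_i theta_i eps_{t-i} with
Var(eps_t) = sigma^2, the variance is
  gamma(0) = sigma^2 * (1 + sum_i theta_i^2).
  sum_i theta_i^2 = (0.213)^2 + (0.393)^2 = 0.045369 + 0.154449 = 0.199818.
  gamma(0) = 3 * (1 + 0.199818) = 3 * 1.199818 = 3.599454, which rounds to 3.5995.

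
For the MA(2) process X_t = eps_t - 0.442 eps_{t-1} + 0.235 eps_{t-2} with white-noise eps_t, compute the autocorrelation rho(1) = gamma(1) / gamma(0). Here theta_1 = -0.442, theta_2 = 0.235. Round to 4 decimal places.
\rho(1) = -0.4365

For an MA(q) process with theta_0 = 1, the autocovariance is
  gamma(k) = sigma^2 * sum_{i=0..q-k} theta_i * theta_{i+k},
and rho(k) = gamma(k) / gamma(0). Sigma^2 cancels.
  numerator   = (1)*(-0.442) + (-0.442)*(0.235) = -0.54587.
  denominator = (1)^2 + (-0.442)^2 + (0.235)^2 = 1.250589.
  rho(1) = -0.54587 / 1.250589 = -0.4365.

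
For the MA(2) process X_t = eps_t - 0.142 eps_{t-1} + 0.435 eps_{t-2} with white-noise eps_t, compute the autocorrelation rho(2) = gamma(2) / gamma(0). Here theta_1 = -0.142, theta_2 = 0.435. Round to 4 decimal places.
\rho(2) = 0.3597

For an MA(q) process with theta_0 = 1, the autocovariance is
  gamma(k) = sigma^2 * sum_{i=0..q-k} theta_i * theta_{i+k},
and rho(k) = gamma(k) / gamma(0). Sigma^2 cancels.
  numerator   = (1)*(0.435) = 0.435.
  denominator = (1)^2 + (-0.142)^2 + (0.435)^2 = 1.209389.
  rho(2) = 0.435 / 1.209389 = 0.3597.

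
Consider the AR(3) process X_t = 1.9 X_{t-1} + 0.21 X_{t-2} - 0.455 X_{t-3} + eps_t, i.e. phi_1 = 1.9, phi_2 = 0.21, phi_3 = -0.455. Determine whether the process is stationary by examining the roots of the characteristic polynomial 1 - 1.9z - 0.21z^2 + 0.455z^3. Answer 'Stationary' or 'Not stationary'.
\text{Not stationary}

The AR(p) characteristic polynomial is P(z) = 1 - 1.9z - 0.21z^2 + 0.455z^3.
Stationarity requires all roots to lie outside the unit circle, i.e. |z| > 1 for every root.
Degree 3: look for a simple real root z0 first, then factor out (1 - z/z0) and solve the remaining quadratic.
Testing z0 = 2: P(2) = 1 + (-1.9)(2) + (-0.21)(2)^2 + (0.455)(2)^3
  = 1 + (-3.8) + (-0.84) + (3.64) = 0.  So z_0 = 2 is a root, |z_0| = 2.
Divide out the factor (1 - 0.5 z) = (1 - z/z0) (since 1/z0 = 0.5):
  P(z) = (1 - 0.5 z)(1 + (-1.4) z + (-0.91) z^2)
  [check: z-coef -1.4 - (0.5) = -1.9; z^2-coef -0.91 - (0.5)(-1.4) = -0.21; z^3-coef -(0.5)(-0.91) = 0.455.]
Remaining roots from the quadratic factor 1 + (-1.4) z + (-0.91) z^2:
  Set 1 + (-1.4) z + (-0.91) z^2 = 0, i.e. a z^2 + b z + c = 0 with a = -0.91, b = -1.4, c = 1.
  Discriminant D = b^2 - 4ac = (-1.4)^2 - 4*(-0.91)*1 = 1.96 - (-3.64) = 5.6.
  D >= 0, so the roots are real: z = (-b +/- sqrt(D)) / (2a) = (1.4 +/- 2.366432) / (-1.82).
    z_1 = (1.4 + 2.366432) / (-1.82) = -2.0695,   |z_1| = 2.0695.
    z_2 = (1.4 - 2.366432) / (-1.82) = 0.531,   |z_2| = 0.531.
Moduli of all roots: 2.0000, 2.0695, 0.5310.
All moduli strictly greater than 1? No.
Verdict: Not stationary.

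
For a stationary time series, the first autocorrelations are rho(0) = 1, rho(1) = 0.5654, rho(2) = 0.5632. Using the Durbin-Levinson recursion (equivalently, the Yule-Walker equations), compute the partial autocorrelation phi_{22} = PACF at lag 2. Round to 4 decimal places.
\phi_{22} = 0.3580

The PACF at lag k is phi_{kk}, the last component of the solution
to the Yule-Walker system G_k phi = r_k where
  (G_k)_{ij} = rho(|i - j|), (r_k)_i = rho(i), i,j = 1..k.
Equivalently, Durbin-Levinson gives phi_{kk} iteratively:
  phi_{11} = rho(1)
  phi_{kk} = [rho(k) - sum_{j=1..k-1} phi_{k-1,j} rho(k-j)]
            / [1 - sum_{j=1..k-1} phi_{k-1,j} rho(j)],
  phi_{k,j} = phi_{k-1,j} - phi_{kk} phi_{k-1,k-j},  j = 1..k-1.
Step k = 1:
  phi_11 = rho(1) = 0.5654.
Step k = 2:
  phi_22 = [rho(2) - phi_11 rho(1)] / [1 - phi_11 rho(1)] = [0.5632 - (0.5654)(0.5654)] / [1 - (0.5654)(0.5654)]
         = 0.24352284 / 0.68032284 = 0.358.
Therefore phi_{22} = 0.3580.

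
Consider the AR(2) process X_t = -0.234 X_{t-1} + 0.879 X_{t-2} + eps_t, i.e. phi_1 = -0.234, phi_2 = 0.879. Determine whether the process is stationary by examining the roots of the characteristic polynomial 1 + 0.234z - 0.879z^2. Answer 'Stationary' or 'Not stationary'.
\text{Not stationary}

The AR(p) characteristic polynomial is P(z) = 1 + 0.234z - 0.879z^2.
Stationarity requires all roots to lie outside the unit circle, i.e. |z| > 1 for every root.
Set 1 + (0.234) z + (-0.879) z^2 = 0, i.e. a z^2 + b z + c = 0 with a = -0.879, b = 0.234, c = 1.
Discriminant D = b^2 - 4ac = (0.234)^2 - 4*(-0.879)*1 = 0.054756 - (-3.516) = 3.570756.
D >= 0, so the roots are real: z = (-b +/- sqrt(D)) / (2a) = (-0.234 +/- 1.889644) / (-1.758).
  z_1 = (-0.234 + 1.889644) / (-1.758) = -0.9418,   |z_1| = 0.9418.
  z_2 = (-0.234 - 1.889644) / (-1.758) = 1.208,   |z_2| = 1.208.
Moduli of all roots: 0.9418, 1.2080.
All moduli strictly greater than 1? No.
Verdict: Not stationary.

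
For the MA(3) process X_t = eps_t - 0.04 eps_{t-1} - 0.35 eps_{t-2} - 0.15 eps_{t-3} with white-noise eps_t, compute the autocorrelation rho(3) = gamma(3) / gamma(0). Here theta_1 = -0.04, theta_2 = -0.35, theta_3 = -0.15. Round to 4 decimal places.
\rho(3) = -0.1308

For an MA(q) process with theta_0 = 1, the autocovariance is
  gamma(k) = sigma^2 * sum_{i=0..q-k} theta_i * theta_{i+k},
and rho(k) = gamma(k) / gamma(0). Sigma^2 cancels.
  numerator   = (1)*(-0.15) = -0.15.
  denominator = (1)^2 + (-0.04)^2 + (-0.35)^2 + (-0.15)^2 = 1.1466.
  rho(3) = -0.15 / 1.1466 = -0.1308.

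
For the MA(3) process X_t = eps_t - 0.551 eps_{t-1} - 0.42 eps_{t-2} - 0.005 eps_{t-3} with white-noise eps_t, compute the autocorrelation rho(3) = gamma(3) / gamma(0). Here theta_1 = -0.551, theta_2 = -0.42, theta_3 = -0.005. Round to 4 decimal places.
\rho(3) = -0.0034

For an MA(q) process with theta_0 = 1, the autocovariance is
  gamma(k) = sigma^2 * sum_{i=0..q-k} theta_i * theta_{i+k},
and rho(k) = gamma(k) / gamma(0). Sigma^2 cancels.
  numerator   = (1)*(-0.005) = -0.005.
  denominator = (1)^2 + (-0.551)^2 + (-0.42)^2 + (-0.005)^2 = 1.480026.
  rho(3) = -0.005 / 1.480026 = -0.0034.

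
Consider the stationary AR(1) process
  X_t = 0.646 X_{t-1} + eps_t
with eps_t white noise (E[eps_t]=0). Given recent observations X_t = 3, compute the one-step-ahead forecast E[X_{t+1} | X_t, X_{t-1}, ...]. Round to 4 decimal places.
E[X_{t+1} \mid \mathcal F_t] = 1.9380

For an AR(p) model X_t = c + sum_i phi_i X_{t-i} + eps_t, the
one-step-ahead conditional mean is
  E[X_{t+1} | X_t, ...] = c + sum_i phi_i X_{t+1-i}.
Substitute known values:
  E[X_{t+1} | ...] = (0.646) * (3)
                   = 1.9380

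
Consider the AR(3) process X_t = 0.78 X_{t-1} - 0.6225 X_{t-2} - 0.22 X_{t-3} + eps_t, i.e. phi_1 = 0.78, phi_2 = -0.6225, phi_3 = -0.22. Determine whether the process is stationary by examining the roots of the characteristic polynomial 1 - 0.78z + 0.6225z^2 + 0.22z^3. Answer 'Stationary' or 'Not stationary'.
\text{Stationary}

The AR(p) characteristic polynomial is P(z) = 1 - 0.78z + 0.6225z^2 + 0.22z^3.
Stationarity requires all roots to lie outside the unit circle, i.e. |z| > 1 for every root.
Degree 3: look for a simple real root z0 first, then factor out (1 - z/z0) and solve the remaining quadratic.
Testing z0 = -4: P(-4) = 1 + (-0.78)(-4) + (0.6225)(-4)^2 + (0.22)(-4)^3
  = 1 + (3.12) + (9.96) + (-14.08) = 0.  So z_0 = -4 is a root, |z_0| = 4.
Divide out the factor (1 + 0.25 z) = (1 - z/z0) (since 1/z0 = -0.25):
  P(z) = (1 + 0.25 z)(1 + (-1.03) z + (0.88) z^2)
  [check: z-coef -1.03 - (-0.25) = -0.78; z^2-coef 0.88 - (-0.25)(-1.03) = 0.6225; z^3-coef -(-0.25)(0.88) = 0.22.]
Remaining roots from the quadratic factor 1 + (-1.03) z + (0.88) z^2:
  Set 1 + (-1.03) z + (0.88) z^2 = 0, i.e. a z^2 + b z + c = 0 with a = 0.88, b = -1.03, c = 1.
  Discriminant D = b^2 - 4ac = (-1.03)^2 - 4*(0.88)*1 = 1.0609 - (3.52) = -2.4591.
  D < 0, so the roots are the complex-conjugate pair z = (-b +/- i sqrt(-D)) / (2a) = 0.5852 +/- 0.891i.
  For a conjugate pair |z|^2 = z * conj(z) = (product of roots) = c/a = 1/(0.88) = 1.136364, so |z| = sqrt(1.136364) = 1.066 for both roots.
Moduli of all roots: 4.0000, 1.0660, 1.0660.
All moduli strictly greater than 1? Yes.
Verdict: Stationary.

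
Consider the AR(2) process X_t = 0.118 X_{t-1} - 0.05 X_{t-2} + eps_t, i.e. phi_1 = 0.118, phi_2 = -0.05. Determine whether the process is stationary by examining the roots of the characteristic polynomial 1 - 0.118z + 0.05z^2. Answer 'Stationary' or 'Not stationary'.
\text{Stationary}

The AR(p) characteristic polynomial is P(z) = 1 - 0.118z + 0.05z^2.
Stationarity requires all roots to lie outside the unit circle, i.e. |z| > 1 for every root.
Set 1 + (-0.118) z + (0.05) z^2 = 0, i.e. a z^2 + b z + c = 0 with a = 0.05, b = -0.118, c = 1.
Discriminant D = b^2 - 4ac = (-0.118)^2 - 4*(0.05)*1 = 0.013924 - (0.2) = -0.186076.
D < 0, so the roots are the complex-conjugate pair z = (-b +/- i sqrt(-D)) / (2a) = 1.18 +/- 4.3137i.
For a conjugate pair |z|^2 = z * conj(z) = (product of roots) = c/a = 1/(0.05) = 20, so |z| = sqrt(20) = 4.4721 for both roots.
Moduli of all roots: 4.4721, 4.4721.
All moduli strictly greater than 1? Yes.
Verdict: Stationary.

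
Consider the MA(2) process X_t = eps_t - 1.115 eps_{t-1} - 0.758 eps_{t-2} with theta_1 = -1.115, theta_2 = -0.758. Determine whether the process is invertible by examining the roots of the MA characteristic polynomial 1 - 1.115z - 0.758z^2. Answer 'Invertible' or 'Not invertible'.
\text{Not invertible}

The MA(q) characteristic polynomial is P(z) = 1 - 1.115z - 0.758z^2.
Invertibility requires all roots to lie outside the unit circle, i.e. |z| > 1 for every root.
Set 1 + (-1.115) z + (-0.758) z^2 = 0, i.e. a z^2 + b z + c = 0 with a = -0.758, b = -1.115, c = 1.
Discriminant D = b^2 - 4ac = (-1.115)^2 - 4*(-0.758)*1 = 1.243225 - (-3.032) = 4.275225.
D >= 0, so the roots are real: z = (-b +/- sqrt(D)) / (2a) = (1.115 +/- 2.067662) / (-1.516).
  z_1 = (1.115 + 2.067662) / (-1.516) = -2.0994,   |z_1| = 2.0994.
  z_2 = (1.115 - 2.067662) / (-1.516) = 0.6284,   |z_2| = 0.6284.
Moduli of all roots: 2.0994, 0.6284.
All moduli strictly greater than 1? No.
Verdict: Not invertible.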